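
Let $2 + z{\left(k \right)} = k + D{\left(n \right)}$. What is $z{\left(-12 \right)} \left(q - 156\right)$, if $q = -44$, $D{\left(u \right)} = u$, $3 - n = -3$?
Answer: $1600$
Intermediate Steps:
$n = 6$ ($n = 3 - -3 = 3 + 3 = 6$)
$z{\left(k \right)} = 4 + k$ ($z{\left(k \right)} = -2 + \left(k + 6\right) = -2 + \left(6 + k\right) = 4 + k$)
$z{\left(-12 \right)} \left(q - 156\right) = \left(4 - 12\right) \left(-44 - 156\right) = \left(-8\right) \left(-200\right) = 1600$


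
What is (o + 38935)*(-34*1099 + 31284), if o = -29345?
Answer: -58326380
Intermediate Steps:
(o + 38935)*(-34*1099 + 31284) = (-29345 + 38935)*(-34*1099 + 31284) = 9590*(-37366 + 31284) = 9590*(-6082) = -58326380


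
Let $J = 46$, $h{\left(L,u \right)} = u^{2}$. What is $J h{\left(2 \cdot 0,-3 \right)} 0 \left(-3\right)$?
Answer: $0$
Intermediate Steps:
$J h{\left(2 \cdot 0,-3 \right)} 0 \left(-3\right) = 46 \left(-3\right)^{2} \cdot 0 \left(-3\right) = 46 \cdot 9 \cdot 0 = 414 \cdot 0 = 0$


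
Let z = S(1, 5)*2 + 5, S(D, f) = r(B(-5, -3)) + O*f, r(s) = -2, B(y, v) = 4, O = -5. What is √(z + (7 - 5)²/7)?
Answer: I*√2373/7 ≈ 6.9591*I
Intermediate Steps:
S(D, f) = -2 - 5*f
z = -49 (z = (-2 - 5*5)*2 + 5 = (-2 - 25)*2 + 5 = -27*2 + 5 = -54 + 5 = -49)
√(z + (7 - 5)²/7) = √(-49 + (7 - 5)²/7) = √(-49 + 2²*(⅐)) = √(-49 + 4*(⅐)) = √(-49 + 4/7) = √(-339/7) = I*√2373/7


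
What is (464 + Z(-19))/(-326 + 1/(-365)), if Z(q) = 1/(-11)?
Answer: -1862595/1308901 ≈ -1.4230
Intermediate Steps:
Z(q) = -1/11
(464 + Z(-19))/(-326 + 1/(-365)) = (464 - 1/11)/(-326 + 1/(-365)) = 5103/(11*(-326 - 1/365)) = 5103/(11*(-118991/365)) = (5103/11)*(-365/118991) = -1862595/1308901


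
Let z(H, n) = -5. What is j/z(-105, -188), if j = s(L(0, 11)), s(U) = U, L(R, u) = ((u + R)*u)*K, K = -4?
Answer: 484/5 ≈ 96.800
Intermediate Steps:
L(R, u) = -4*u*(R + u) (L(R, u) = ((u + R)*u)*(-4) = ((R + u)*u)*(-4) = (u*(R + u))*(-4) = -4*u*(R + u))
j = -484 (j = -4*11*(0 + 11) = -4*11*11 = -484)
j/z(-105, -188) = -484/(-5) = -484*(-1/5) = 484/5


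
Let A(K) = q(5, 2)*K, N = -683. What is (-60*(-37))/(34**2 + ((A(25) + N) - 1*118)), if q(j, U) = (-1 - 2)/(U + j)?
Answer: 1554/241 ≈ 6.4481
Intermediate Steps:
q(j, U) = -3/(U + j)
A(K) = -3*K/7 (A(K) = (-3/(2 + 5))*K = (-3/7)*K = (-3*1/7)*K = -3*K/7)
(-60*(-37))/(34**2 + ((A(25) + N) - 1*118)) = (-60*(-37))/(34**2 + ((-3/7*25 - 683) - 1*118)) = 2220/(1156 + ((-75/7 - 683) - 118)) = 2220/(1156 + (-4856/7 - 118)) = 2220/(1156 - 5682/7) = 2220/(2410/7) = 2220*(7/2410) = 1554/241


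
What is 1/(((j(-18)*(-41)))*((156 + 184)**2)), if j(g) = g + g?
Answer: 1/170625600 ≈ 5.8608e-9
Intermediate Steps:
j(g) = 2*g
1/(((j(-18)*(-41)))*((156 + 184)**2)) = 1/((((2*(-18))*(-41)))*((156 + 184)**2)) = 1/(((-36*(-41)))*(340**2)) = 1/(1476*115600) = (1/1476)*(1/115600) = 1/170625600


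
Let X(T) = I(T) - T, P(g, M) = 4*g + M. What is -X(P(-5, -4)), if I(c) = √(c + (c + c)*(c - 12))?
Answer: -24 - 2*√426 ≈ -65.280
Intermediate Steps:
P(g, M) = M + 4*g
I(c) = √(c + 2*c*(-12 + c)) (I(c) = √(c + (2*c)*(-12 + c)) = √(c + 2*c*(-12 + c)))
X(T) = √(T*(-23 + 2*T)) - T
-X(P(-5, -4)) = -(√((-4 + 4*(-5))*(-23 + 2*(-4 + 4*(-5)))) - (-4 + 4*(-5))) = -(√((-4 - 20)*(-23 + 2*(-4 - 20))) - (-4 - 20)) = -(√(-24*(-23 + 2*(-24))) - 1*(-24)) = -(√(-24*(-23 - 48)) + 24) = -(√(-24*(-71)) + 24) = -(√1704 + 24) = -(2*√426 + 24) = -(24 + 2*√426) = -24 - 2*√426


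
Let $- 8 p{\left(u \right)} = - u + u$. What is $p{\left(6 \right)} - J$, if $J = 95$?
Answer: $-95$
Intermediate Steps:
$p{\left(u \right)} = 0$ ($p{\left(u \right)} = - \frac{- u + u}{8} = \left(- \frac{1}{8}\right) 0 = 0$)
$p{\left(6 \right)} - J = 0 - 95 = -95$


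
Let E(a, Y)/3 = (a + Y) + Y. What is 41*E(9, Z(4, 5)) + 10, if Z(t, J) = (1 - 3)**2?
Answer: 2101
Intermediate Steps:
Z(t, J) = 4 (Z(t, J) = (-2)**2 = 4)
E(a, Y) = 3*a + 6*Y (E(a, Y) = 3*((a + Y) + Y) = 3*((Y + a) + Y) = 3*(a + 2*Y) = 3*a + 6*Y)
41*E(9, Z(4, 5)) + 10 = 41*(3*9 + 6*4) + 10 = 41*(27 + 24) + 10 = 41*51 + 10 = 2091 + 10 = 2101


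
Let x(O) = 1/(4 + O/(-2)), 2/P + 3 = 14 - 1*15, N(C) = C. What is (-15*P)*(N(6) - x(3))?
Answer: 42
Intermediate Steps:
P = -½ (P = 2/(-3 + (14 - 1*15)) = 2/(-3 + (14 - 15)) = 2/(-3 - 1) = 2/(-4) = 2*(-¼) = -½ ≈ -0.50000)
x(O) = 1/(4 - O/2) (x(O) = 1/(4 + O*(-½)) = 1/(4 - O/2))
(-15*P)*(N(6) - x(3)) = (-15*(-½))*(6 - (-2)/(-8 + 3)) = 15*(6 - (-2)/(-5))/2 = 15*(6 - (-2)*(-1)/5)/2 = 15*(6 - 1*⅖)/2 = 15*(6 - ⅖)/2 = (15/2)*(28/5) = 42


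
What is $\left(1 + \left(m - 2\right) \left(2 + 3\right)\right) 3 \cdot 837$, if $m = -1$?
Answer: $-35154$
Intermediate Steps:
$\left(1 + \left(m - 2\right) \left(2 + 3\right)\right) 3 \cdot 837 = \left(1 + \left(-1 - 2\right) \left(2 + 3\right)\right) 3 \cdot 837 = \left(1 - 15\right) 3 \cdot 837 = \left(-14\right) 3 \cdot 837 = \left(-42\right) 837 = -35154$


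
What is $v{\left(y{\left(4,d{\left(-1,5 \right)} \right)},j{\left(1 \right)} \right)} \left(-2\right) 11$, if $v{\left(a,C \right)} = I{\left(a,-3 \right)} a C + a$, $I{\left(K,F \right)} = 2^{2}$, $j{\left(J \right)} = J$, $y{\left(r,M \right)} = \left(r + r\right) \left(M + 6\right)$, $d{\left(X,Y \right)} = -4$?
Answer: $-1760$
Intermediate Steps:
$y{\left(r,M \right)} = 2 r \left(6 + M\right)$
$I{\left(K,F \right)} = 4$
$v{\left(a,C \right)} = a + 4 C a$ ($v{\left(a,C \right)} = 4 a C + a = 4 C a + a = a + 4 C a$)
$v{\left(y{\left(4,d{\left(-1,5 \right)} \right)},j{\left(1 \right)} \right)} \left(-2\right) 11 = 2 \cdot 4 \left(6 - 4\right) \left(1 + 4 \cdot 1\right) \left(-2\right) 11 = 2 \cdot 4 \cdot 2 \left(1 + 4\right) \left(-2\right) 11 = 16 \cdot 5 \left(-2\right) 11 = 80 \left(-2\right) 11 = \left(-160\right) 11 = -1760$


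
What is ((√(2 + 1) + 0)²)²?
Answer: 9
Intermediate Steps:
((√(2 + 1) + 0)²)² = ((√3 + 0)²)² = ((√3)²)² = 3² = 9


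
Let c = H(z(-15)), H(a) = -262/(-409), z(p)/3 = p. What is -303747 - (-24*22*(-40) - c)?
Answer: -132870341/409 ≈ -3.2487e+5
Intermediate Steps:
z(p) = 3*p
H(a) = 262/409 (H(a) = -262*(-1/409) = 262/409)
c = 262/409 ≈ 0.64059
-303747 - (-24*22*(-40) - c) = -303747 - (-24*22*(-40) - 1*262/409) = -303747 - (-528*(-40) - 262/409) = -303747 - (21120 - 262/409) = -303747 - 1*8637818/409 = -303747 - 8637818/409 = -132870341/409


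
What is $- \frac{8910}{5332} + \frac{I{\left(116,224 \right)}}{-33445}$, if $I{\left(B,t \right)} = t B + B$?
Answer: $- \frac{43716015}{17832874} \approx -2.4514$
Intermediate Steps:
$I{\left(B,t \right)} = B + B t$ ($I{\left(B,t \right)} = B t + B = B + B t$)
$- \frac{8910}{5332} + \frac{I{\left(116,224 \right)}}{-33445} = - \frac{8910}{5332} + \frac{116 \left(1 + 224\right)}{-33445} = \left(-8910\right) \frac{1}{5332} + 116 \cdot 225 \left(- \frac{1}{33445}\right) = - \frac{4455}{2666} + 26100 \left(- \frac{1}{33445}\right) = - \frac{4455}{2666} - \frac{5220}{6689} = - \frac{43716015}{17832874}$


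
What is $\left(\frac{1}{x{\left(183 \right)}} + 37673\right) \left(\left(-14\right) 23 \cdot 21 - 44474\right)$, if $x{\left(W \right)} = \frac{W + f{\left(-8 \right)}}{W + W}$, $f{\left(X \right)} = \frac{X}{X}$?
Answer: $- \frac{44397262091}{23} \approx -1.9303 \cdot 10^{9}$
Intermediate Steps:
$f{\left(X \right)} = 1$
$x{\left(W \right)} = \frac{1 + W}{2 W}$ ($x{\left(W \right)} = \frac{W + 1}{W + W} = \frac{1 + W}{2 W}$)
$\left(\frac{1}{x{\left(183 \right)}} + 37673\right) \left(\left(-14\right) 23 \cdot 21 - 44474\right) = \left(\frac{1}{\frac{1}{2} \cdot \frac{1}{183} \left(1 + 183\right)} + 37673\right) \left(\left(-14\right) 23 \cdot 21 - 44474\right) = \left(\frac{1}{\frac{1}{2} \cdot \frac{1}{183} \cdot 184} + 37673\right) \left(\left(-322\right) 21 - 44474\right) = \left(\frac{1}{\frac{92}{183}} + 37673\right) \left(-6762 - 44474\right) = \left(\frac{183}{92} + 37673\right) \left(-51236\right) = \frac{3466099}{92} \left(-51236\right) = - \frac{44397262091}{23}$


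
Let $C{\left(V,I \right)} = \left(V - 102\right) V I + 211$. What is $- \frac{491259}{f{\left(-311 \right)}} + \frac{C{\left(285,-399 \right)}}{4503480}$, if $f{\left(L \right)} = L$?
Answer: $\frac{1102951642573}{700291140} \approx 1575.0$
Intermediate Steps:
$C{\left(V,I \right)} = 211 + I V \left(-102 + V\right)$ ($C{\left(V,I \right)} = \left(V - 102\right) V I + 211 = \left(-102 + V\right) V I + 211 = V \left(-102 + V\right) I + 211 = I V \left(-102 + V\right) + 211 = 211 + I V \left(-102 + V\right)$)
$- \frac{491259}{f{\left(-311 \right)}} + \frac{C{\left(285,-399 \right)}}{4503480} = - \frac{491259}{-311} + \frac{211 - 399 \cdot 285^{2} - \left(-40698\right) 285}{4503480} = \left(-491259\right) \left(- \frac{1}{311}\right) + \left(211 - 32408775 + 11598930\right) \frac{1}{4503480} = \frac{491259}{311} + \left(211 - 32408775 + 11598930\right) \frac{1}{4503480} = \frac{491259}{311} - \frac{10404817}{2251740} = \frac{1102951642573}{700291140}$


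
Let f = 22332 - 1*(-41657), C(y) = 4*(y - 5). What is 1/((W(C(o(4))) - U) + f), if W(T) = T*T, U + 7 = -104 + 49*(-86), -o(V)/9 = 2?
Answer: 1/76778 ≈ 1.3025e-5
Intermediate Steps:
o(V) = -18 (o(V) = -9*2 = -18)
C(y) = -20 + 4*y (C(y) = 4*(-5 + y) = -20 + 4*y)
U = -4325 (U = -7 + (-104 + 49*(-86)) = -7 + (-104 - 4214) = -7 - 4318 = -4325)
W(T) = T**2
f = 63989 (f = 22332 + 41657 = 63989)
1/((W(C(o(4))) - U) + f) = 1/(((-20 + 4*(-18))**2 - 1*(-4325)) + 63989) = 1/(((-20 - 72)**2 + 4325) + 63989) = 1/(((-92)**2 + 4325) + 63989) = 1/((8464 + 4325) + 63989) = 1/(12789 + 63989) = 1/76778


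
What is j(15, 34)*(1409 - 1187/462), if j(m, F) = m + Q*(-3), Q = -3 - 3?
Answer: 649771/14 ≈ 46412.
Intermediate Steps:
Q = -6
j(m, F) = 18 + m (j(m, F) = m - 6*(-3) = m + 18 = 18 + m)
j(15, 34)*(1409 - 1187/462) = (18 + 15)*(1409 - 1187/462) = 33*(1409 - 1187*1/462) = 33*(1409 - 1187/462) = 33*(649771/462) = 649771/14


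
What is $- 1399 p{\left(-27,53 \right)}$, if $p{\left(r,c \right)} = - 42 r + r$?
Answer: $-1548693$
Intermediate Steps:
$p{\left(r,c \right)} = - 41 r$
$- 1399 p{\left(-27,53 \right)} = - 1399 \left(\left(-41\right) \left(-27\right)\right) = \left(-1399\right) 1107 = -1548693$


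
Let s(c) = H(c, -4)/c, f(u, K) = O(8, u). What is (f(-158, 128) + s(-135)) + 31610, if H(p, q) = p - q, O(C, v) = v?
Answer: 4246151/135 ≈ 31453.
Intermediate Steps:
f(u, K) = u
s(c) = (4 + c)/c (s(c) = (c - 1*(-4))/c = (c + 4)/c = (4 + c)/c)
(f(-158, 128) + s(-135)) + 31610 = (-158 + (4 - 135)/(-135)) + 31610 = (-158 - 1/135*(-131)) + 31610 = (-158 + 131/135) + 31610 = -21199/135 + 31610 = 4246151/135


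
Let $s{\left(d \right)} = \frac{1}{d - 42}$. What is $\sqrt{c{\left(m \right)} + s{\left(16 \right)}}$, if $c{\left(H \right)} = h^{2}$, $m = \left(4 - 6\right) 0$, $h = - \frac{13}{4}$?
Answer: $\frac{\sqrt{28457}}{52} \approx 3.2441$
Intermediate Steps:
$s{\left(d \right)} = \frac{1}{-42 + d}$
$h = - \frac{13}{4}$ ($h = \left(-13\right) \frac{1}{4} = - \frac{13}{4} \approx -3.25$)
$m = 0$ ($m = \left(-2\right) 0 = 0$)
$c{\left(H \right)} = \frac{169}{16}$ ($c{\left(H \right)} = \left(- \frac{13}{4}\right)^{2} = \frac{169}{16}$)
$\sqrt{c{\left(m \right)} + s{\left(16 \right)}} = \sqrt{\frac{169}{16} + \frac{1}{-42 + 16}} = \sqrt{\frac{169}{16} + \frac{1}{-26}} = \sqrt{\frac{169}{16} - \frac{1}{26}} = \sqrt{\frac{2189}{208}} = \frac{\sqrt{28457}}{52}$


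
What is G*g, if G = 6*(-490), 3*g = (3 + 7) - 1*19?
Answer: 8820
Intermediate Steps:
g = -3 (g = ((3 + 7) - 1*19)/3 = (10 - 19)/3 = (⅓)*(-9) = -3)
G = -2940
G*g = -2940*(-3) = 8820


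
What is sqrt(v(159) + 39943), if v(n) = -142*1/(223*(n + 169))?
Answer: 5*sqrt(534242066259)/18286 ≈ 199.86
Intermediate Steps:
v(n) = -142/(37687 + 223*n) (v(n) = -142*1/(223*(169 + n)) = -142/(37687 + 223*n))
sqrt(v(159) + 39943) = sqrt(-142/(37687 + 223*159) + 39943) = sqrt(-142/(37687 + 35457) + 39943) = sqrt(-142/73144 + 39943) = sqrt(-142*1/73144 + 39943) = sqrt(-71/36572 + 39943) = sqrt(1460795325/36572) = 5*sqrt(534242066259)/18286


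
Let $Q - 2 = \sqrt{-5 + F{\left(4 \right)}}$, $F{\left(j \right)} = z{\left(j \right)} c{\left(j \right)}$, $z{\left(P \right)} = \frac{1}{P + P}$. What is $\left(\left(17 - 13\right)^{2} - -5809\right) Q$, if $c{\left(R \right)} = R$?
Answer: $11650 + \frac{17475 i \sqrt{2}}{2} \approx 11650.0 + 12357.0 i$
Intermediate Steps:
$z{\left(P \right)} = \frac{1}{2 P}$
$F{\left(j \right)} = \frac{1}{2}$ ($F{\left(j \right)} = \frac{1}{2 j} j = \frac{1}{2}$)
$Q = 2 + \frac{3 i \sqrt{2}}{2}$ ($Q = 2 + \sqrt{-5 + \frac{1}{2}} = 2 + \sqrt{- \frac{9}{2}} = 2 + \frac{3 i \sqrt{2}}{2} \approx 2.0 + 2.1213 i$)
$\left(\left(17 - 13\right)^{2} - -5809\right) Q = \left(\left(17 - 13\right)^{2} - -5809\right) \left(2 + \frac{3 i \sqrt{2}}{2}\right) = \left(4^{2} + 5809\right) \left(2 + \frac{3 i \sqrt{2}}{2}\right) = \left(16 + 5809\right) \left(2 + \frac{3 i \sqrt{2}}{2}\right) = 5825 \left(2 + \frac{3 i \sqrt{2}}{2}\right) = 11650 + \frac{17475 i \sqrt{2}}{2}$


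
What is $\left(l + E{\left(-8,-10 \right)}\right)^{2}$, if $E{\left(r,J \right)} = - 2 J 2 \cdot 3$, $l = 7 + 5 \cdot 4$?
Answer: $21609$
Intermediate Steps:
$l = 27$ ($l = 7 + 20 = 27$)
$E{\left(r,J \right)} = - 12 J$ ($E{\left(r,J \right)} = - 2 \cdot 2 J 3 = - 2 \cdot 6 J = - 12 J$)
$\left(l + E{\left(-8,-10 \right)}\right)^{2} = \left(27 - -120\right)^{2} = \left(27 + 120\right)^{2} = 147^{2} = 21609$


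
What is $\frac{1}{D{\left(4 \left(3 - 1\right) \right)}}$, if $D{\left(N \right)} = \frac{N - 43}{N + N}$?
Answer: $- \frac{16}{35} \approx -0.45714$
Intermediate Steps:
$D{\left(N \right)} = \frac{-43 + N}{2 N}$
$\frac{1}{D{\left(4 \left(3 - 1\right) \right)}} = \frac{1}{\frac{1}{2} \frac{1}{4 \left(3 - 1\right)} \left(-43 + 4 \left(3 - 1\right)\right)} = \frac{1}{\frac{1}{2} \frac{1}{4 \cdot 2} \left(-43 + 4 \cdot 2\right)} = \frac{1}{\frac{1}{2} \cdot \frac{1}{8} \left(-43 + 8\right)} = \frac{1}{\frac{1}{2} \cdot \frac{1}{8} \left(-35\right)} = \frac{1}{- \frac{35}{16}} = - \frac{16}{35}$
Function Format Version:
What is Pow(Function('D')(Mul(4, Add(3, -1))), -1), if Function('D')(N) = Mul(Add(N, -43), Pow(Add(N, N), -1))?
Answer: Rational(-16, 35) ≈ -0.45714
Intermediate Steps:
Function('D')(N) = Mul(Rational(1, 2), Pow(N, -1), Add(-43, N)) (Function('D')(N) = Mul(Add(-43, N), Pow(Mul(2, N), -1)) = Mul(Add(-43, N), Mul(Rational(1, 2), Pow(N, -1))) = Mul(Rational(1, 2), Pow(N, -1), Add(-43, N)))
Pow(Function('D')(Mul(4, Add(3, -1))), -1) = Pow(Mul(Rational(1, 2), Pow(Mul(4, Add(3, -1)), -1), Add(-43, Mul(4, Add(3, -1)))), -1) = Pow(Mul(Rational(1, 2), Pow(Mul(4, 2), -1), Add(-43, Mul(4, 2))), -1) = Pow(Mul(Rational(1, 2), Pow(8, -1), Add(-43, 8)), -1) = Pow(Mul(Rational(1, 2), Rational(1, 8), -35), -1) = Pow(Rational(-35, 16), -1) = Rational(-16, 35)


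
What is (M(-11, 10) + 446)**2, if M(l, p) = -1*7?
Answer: 192721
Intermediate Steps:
M(l, p) = -7
(M(-11, 10) + 446)**2 = (-7 + 446)**2 = 439**2 = 192721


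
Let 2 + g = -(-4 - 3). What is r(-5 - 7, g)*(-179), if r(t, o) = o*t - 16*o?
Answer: 25060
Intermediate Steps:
g = 5 (g = -2 - (-4 - 3) = -2 - 1*(-7) = -2 + 7 = 5)
r(t, o) = -16*o + o*t
r(-5 - 7, g)*(-179) = (5*(-16 + (-5 - 7)))*(-179) = (5*(-16 - 12))*(-179) = (5*(-28))*(-179) = -140*(-179) = 25060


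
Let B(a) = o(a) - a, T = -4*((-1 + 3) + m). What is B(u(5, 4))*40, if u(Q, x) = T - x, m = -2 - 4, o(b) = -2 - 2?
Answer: -640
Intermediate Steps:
o(b) = -4
m = -6
T = 16 (T = -4*((-1 + 3) - 6) = -4*(2 - 6) = -4*(-4) = 16)
u(Q, x) = 16 - x
B(a) = -4 - a
B(u(5, 4))*40 = (-4 - (16 - 1*4))*40 = (-4 - (16 - 4))*40 = (-4 - 1*12)*40 = (-4 - 12)*40 = -16*40 = -640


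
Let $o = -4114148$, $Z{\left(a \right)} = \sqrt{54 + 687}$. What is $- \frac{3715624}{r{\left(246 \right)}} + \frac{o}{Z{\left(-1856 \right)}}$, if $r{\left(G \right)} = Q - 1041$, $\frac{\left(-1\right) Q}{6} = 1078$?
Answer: $\frac{3715624}{7509} - \frac{4114148 \sqrt{741}}{741} \approx -1.5064 \cdot 10^{5}$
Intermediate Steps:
$Q = -6468$ ($Q = \left(-6\right) 1078 = -6468$)
$Z{\left(a \right)} = \sqrt{741}$
$r{\left(G \right)} = -7509$ ($r{\left(G \right)} = -6468 - 1041 = -7509$)
$- \frac{3715624}{r{\left(246 \right)}} + \frac{o}{Z{\left(-1856 \right)}} = - \frac{3715624}{-7509} - \frac{4114148}{\sqrt{741}} = \left(-3715624\right) \left(- \frac{1}{7509}\right) - 4114148 \frac{\sqrt{741}}{741} = \frac{3715624}{7509} - \frac{4114148 \sqrt{741}}{741}$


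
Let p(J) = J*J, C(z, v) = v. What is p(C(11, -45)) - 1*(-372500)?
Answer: 374525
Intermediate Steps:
p(J) = J²
p(C(11, -45)) - 1*(-372500) = (-45)² - 1*(-372500) = 2025 + 372500 = 374525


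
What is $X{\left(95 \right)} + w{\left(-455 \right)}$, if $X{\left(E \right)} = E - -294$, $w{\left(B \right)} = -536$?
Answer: $-147$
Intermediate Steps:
$X{\left(E \right)} = 294 + E$ ($X{\left(E \right)} = E + 294 = 294 + E$)
$X{\left(95 \right)} + w{\left(-455 \right)} = \left(294 + 95\right) - 536 = 389 - 536 = -147$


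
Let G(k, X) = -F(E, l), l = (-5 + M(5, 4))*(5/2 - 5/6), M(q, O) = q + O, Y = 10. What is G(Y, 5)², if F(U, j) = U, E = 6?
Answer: 36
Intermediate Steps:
M(q, O) = O + q
l = 20/3 (l = (-5 + (4 + 5))*(5/2 - 5/6) = (-5 + 9)*(5*(½) - 5*⅙) = 4*(5/2 - ⅚) = 4*(5/3) = 20/3 ≈ 6.6667)
G(k, X) = -6 (G(k, X) = -1*6 = -6)
G(Y, 5)² = (-6)² = 36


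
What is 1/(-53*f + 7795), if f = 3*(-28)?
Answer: 1/12247 ≈ 8.1653e-5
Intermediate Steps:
f = -84
1/(-53*f + 7795) = 1/(-53*(-84) + 7795) = 1/(4452 + 7795) = 1/12247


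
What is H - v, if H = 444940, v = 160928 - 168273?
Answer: 452285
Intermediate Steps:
v = -7345
H - v = 444940 - 1*(-7345) = 444940 + 7345 = 452285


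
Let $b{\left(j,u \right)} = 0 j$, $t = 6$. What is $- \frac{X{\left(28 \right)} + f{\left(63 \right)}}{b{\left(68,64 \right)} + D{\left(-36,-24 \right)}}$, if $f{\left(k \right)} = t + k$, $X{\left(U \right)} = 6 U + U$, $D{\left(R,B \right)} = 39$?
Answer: $- \frac{265}{39} \approx -6.7949$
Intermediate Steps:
$b{\left(j,u \right)} = 0$
$X{\left(U \right)} = 7 U$
$f{\left(k \right)} = 6 + k$
$- \frac{X{\left(28 \right)} + f{\left(63 \right)}}{b{\left(68,64 \right)} + D{\left(-36,-24 \right)}} = - \frac{7 \cdot 28 + \left(6 + 63\right)}{0 + 39} = - \frac{196 + 69}{39} = - \frac{265}{39}$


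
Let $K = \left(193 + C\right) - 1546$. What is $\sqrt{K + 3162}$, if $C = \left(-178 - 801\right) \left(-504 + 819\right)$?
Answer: $12 i \sqrt{2129} \approx 553.69 i$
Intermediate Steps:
$C = -308385$ ($C = \left(-979\right) 315 = -308385$)
$K = -309738$ ($K = \left(193 - 308385\right) - 1546 = -308192 - 1546 = -309738$)
$\sqrt{K + 3162} = \sqrt{-309738 + 3162} = \sqrt{-306576} = 12 i \sqrt{2129}$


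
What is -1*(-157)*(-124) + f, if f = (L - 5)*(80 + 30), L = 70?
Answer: -12318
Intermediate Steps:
f = 7150 (f = (70 - 5)*(80 + 30) = 65*110 = 7150)
-1*(-157)*(-124) + f = -1*(-157)*(-124) + 7150 = 157*(-124) + 7150 = -19468 + 7150 = -12318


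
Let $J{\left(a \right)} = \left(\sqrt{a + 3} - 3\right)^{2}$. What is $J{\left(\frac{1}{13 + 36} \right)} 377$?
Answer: $\frac{222053}{49} - \frac{4524 \sqrt{37}}{7} \approx 600.49$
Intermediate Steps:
$J{\left(a \right)} = \left(-3 + \sqrt{3 + a}\right)^{2}$ ($J{\left(a \right)} = \left(\sqrt{3 + a} - 3\right)^{2} = \left(-3 + \sqrt{3 + a}\right)^{2}$)
$J{\left(\frac{1}{13 + 36} \right)} 377 = \left(-3 + \sqrt{3 + \frac{1}{13 + 36}}\right)^{2} \cdot 377 = \left(-3 + \sqrt{3 + \frac{1}{49}}\right)^{2} \cdot 377 = \left(-3 + \sqrt{\frac{148}{49}}\right)^{2} \cdot 377 = \left(-3 + \frac{2 \sqrt{37}}{7}\right)^{2} \cdot 377 = 377 \left(-3 + \frac{2 \sqrt{37}}{7}\right)^{2}$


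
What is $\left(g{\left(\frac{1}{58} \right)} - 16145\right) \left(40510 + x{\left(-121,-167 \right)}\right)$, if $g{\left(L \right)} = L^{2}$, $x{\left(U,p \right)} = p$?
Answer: $- \frac{2191100100197}{3364} \approx -6.5134 \cdot 10^{8}$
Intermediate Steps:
$\left(g{\left(\frac{1}{58} \right)} - 16145\right) \left(40510 + x{\left(-121,-167 \right)}\right) = \left(\left(\frac{1}{58}\right)^{2} - 16145\right) \left(40510 - 167\right) = \left(\left(\frac{1}{58}\right)^{2} - 16145\right) 40343 = \left(\frac{1}{3364} - 16145\right) 40343 = \left(- \frac{54311779}{3364}\right) 40343 = - \frac{2191100100197}{3364}$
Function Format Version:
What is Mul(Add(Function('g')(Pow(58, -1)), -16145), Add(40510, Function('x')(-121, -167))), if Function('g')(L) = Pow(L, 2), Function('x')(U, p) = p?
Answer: Rational(-2191100100197, 3364) ≈ -6.5134e+8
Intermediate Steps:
Mul(Add(Function('g')(Pow(58, -1)), -16145), Add(40510, Function('x')(-121, -167))) = Mul(Add(Pow(Pow(58, -1), 2), -16145), Add(40510, -167)) = Mul(Add(Pow(Rational(1, 58), 2), -16145), 40343) = Mul(Add(Rational(1, 3364), -16145), 40343) = Mul(Rational(-54311779, 3364), 40343) = Rational(-2191100100197, 3364)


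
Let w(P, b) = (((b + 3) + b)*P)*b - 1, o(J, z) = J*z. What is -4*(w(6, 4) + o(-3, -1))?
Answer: -1064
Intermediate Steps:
w(P, b) = -1 + P*b*(3 + 2*b) (w(P, b) = (((3 + b) + b)*P)*b - 1 = ((3 + 2*b)*P)*b - 1 = (P*(3 + 2*b))*b - 1 = P*b*(3 + 2*b) - 1 = -1 + P*b*(3 + 2*b))
-4*(w(6, 4) + o(-3, -1)) = -4*((-1 + 2*6*4² + 3*6*4) - 3*(-1)) = -4*((-1 + 2*6*16 + 72) + 3) = -4*((-1 + 192 + 72) + 3) = -4*(263 + 3) = -4*266 = -1064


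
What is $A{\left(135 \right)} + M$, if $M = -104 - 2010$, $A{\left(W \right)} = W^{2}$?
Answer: $16111$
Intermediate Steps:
$M = -2114$ ($M = -104 - 2010 = -2114$)
$A{\left(135 \right)} + M = 135^{2} - 2114 = 18225 - 2114 = 16111$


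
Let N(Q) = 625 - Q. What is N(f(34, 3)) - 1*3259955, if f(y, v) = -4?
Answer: -3259326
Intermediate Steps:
N(f(34, 3)) - 1*3259955 = (625 - 1*(-4)) - 1*3259955 = (625 + 4) - 3259955 = 629 - 3259955 = -3259326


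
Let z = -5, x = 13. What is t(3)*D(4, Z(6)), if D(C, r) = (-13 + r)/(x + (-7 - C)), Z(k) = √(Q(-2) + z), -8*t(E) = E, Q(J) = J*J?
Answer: 39/16 - 3*I/16 ≈ 2.4375 - 0.1875*I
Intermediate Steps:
Q(J) = J²
t(E) = -E/8
Z(k) = I (Z(k) = √((-2)² - 5) = √(4 - 5) = √(-1) = I)
D(C, r) = (-13 + r)/(6 - C) (D(C, r) = (-13 + r)/(13 + (-7 - C)) = (-13 + r)/(6 - C))
t(3)*D(4, Z(6)) = (-⅛*3)*((13 - I)/(-6 + 4)) = -3*(13 - I)/(8*(-2)) = -(-3)*(13 - I)/16 = -3*(-13/2 + I/2)/8 = 39/16 - 3*I/16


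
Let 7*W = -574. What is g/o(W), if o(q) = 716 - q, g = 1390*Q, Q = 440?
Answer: 305800/399 ≈ 766.42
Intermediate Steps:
W = -82 (W = (1/7)*(-574) = -82)
g = 611600 (g = 1390*440 = 611600)
g/o(W) = 611600/(716 - 1*(-82)) = 611600/(716 + 82) = 611600/798 = 611600*(1/798) = 305800/399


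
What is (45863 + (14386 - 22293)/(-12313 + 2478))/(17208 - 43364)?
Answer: -112767628/64311065 ≈ -1.7535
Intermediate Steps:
(45863 + (14386 - 22293)/(-12313 + 2478))/(17208 - 43364) = (45863 - 7907/(-9835))/(-26156) = (45863 - 7907*(-1/9835))*(-1/26156) = (45863 + 7907/9835)*(-1/26156) = (451070512/9835)*(-1/26156) = -112767628/64311065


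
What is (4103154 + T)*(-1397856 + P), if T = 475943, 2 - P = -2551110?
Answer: 5280871089832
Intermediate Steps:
P = 2551112 (P = 2 - 1*(-2551110) = 2 + 2551110 = 2551112)
(4103154 + T)*(-1397856 + P) = (4103154 + 475943)*(-1397856 + 2551112) = 4579097*1153256 = 5280871089832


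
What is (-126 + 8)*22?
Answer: -2596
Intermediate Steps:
(-126 + 8)*22 = -118*22 = -2596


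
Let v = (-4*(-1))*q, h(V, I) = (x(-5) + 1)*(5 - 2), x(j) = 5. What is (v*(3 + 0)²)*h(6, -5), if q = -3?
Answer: -1944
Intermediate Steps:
h(V, I) = 18 (h(V, I) = (5 + 1)*(5 - 2) = 6*3 = 18)
v = -12 (v = -4*(-1)*(-3) = 4*(-3) = -12)
(v*(3 + 0)²)*h(6, -5) = -12*(3 + 0)²*18 = -12*3²*18 = -12*9*18 = -108*18 = -1944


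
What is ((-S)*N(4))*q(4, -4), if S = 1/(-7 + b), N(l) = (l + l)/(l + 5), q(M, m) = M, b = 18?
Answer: -32/99 ≈ -0.32323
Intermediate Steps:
N(l) = 2*l/(5 + l) (N(l) = (2*l)/(5 + l) = 2*l/(5 + l))
S = 1/11 (S = 1/(-7 + 18) = 1/11 ≈ 0.090909)
((-S)*N(4))*q(4, -4) = ((-1*1/11)*(2*4/(5 + 4)))*4 = -2*4/(11*9)*4 = -1/11*8/9*4 = -8/99*4 = -32/99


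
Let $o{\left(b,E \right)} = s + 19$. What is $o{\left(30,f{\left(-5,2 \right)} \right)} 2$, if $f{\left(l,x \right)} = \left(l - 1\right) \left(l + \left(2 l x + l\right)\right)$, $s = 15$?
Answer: $68$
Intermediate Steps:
$f{\left(l,x \right)} = \left(-1 + l\right) \left(2 l + 2 l x\right)$ ($f{\left(l,x \right)} = \left(-1 + l\right) \left(l + \left(2 l x + l\right)\right) = \left(-1 + l\right) \left(l + \left(l + 2 l x\right)\right) = \left(-1 + l\right) \left(2 l + 2 l x\right)$)
$o{\left(b,E \right)} = 34$ ($o{\left(b,E \right)} = 15 + 19 = 34$)
$o{\left(30,f{\left(-5,2 \right)} \right)} 2 = 34 \cdot 2 = 68$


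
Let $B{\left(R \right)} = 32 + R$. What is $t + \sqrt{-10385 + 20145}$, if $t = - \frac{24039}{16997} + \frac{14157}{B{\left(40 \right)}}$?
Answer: $\frac{26543969}{135976} + 4 \sqrt{610} \approx 294.0$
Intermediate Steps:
$t = \frac{26543969}{135976}$ ($t = - \frac{24039}{16997} + \frac{14157}{32 + 40} = \left(-24039\right) \frac{1}{16997} + \frac{14157}{72} = - \frac{24039}{16997} + 14157 \cdot \frac{1}{72} = - \frac{24039}{16997} + \frac{1573}{8} = \frac{26543969}{135976} \approx 195.21$)
$t + \sqrt{-10385 + 20145} = \frac{26543969}{135976} + \sqrt{-10385 + 20145} = \frac{26543969}{135976} + \sqrt{9760} = \frac{26543969}{135976} + 4 \sqrt{610}$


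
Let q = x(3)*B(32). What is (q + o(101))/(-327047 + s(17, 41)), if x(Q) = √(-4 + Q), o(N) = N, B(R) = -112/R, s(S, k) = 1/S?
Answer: -1717/5559798 + 119*I/11119596 ≈ -0.00030882 + 1.0702e-5*I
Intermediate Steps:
q = -7*I/2 (q = √(-4 + 3)*(-112/32) = √(-1)*(-112*1/32) = I*(-7/2) = -7*I/2 ≈ -3.5*I)
(q + o(101))/(-327047 + s(17, 41)) = (-7*I/2 + 101)/(-327047 + 1/17) = (101 - 7*I/2)/(-327047 + 1/17) = (101 - 7*I/2)/(-5559798/17) = (101 - 7*I/2)*(-17/5559798) = -1717/5559798 + 119*I/11119596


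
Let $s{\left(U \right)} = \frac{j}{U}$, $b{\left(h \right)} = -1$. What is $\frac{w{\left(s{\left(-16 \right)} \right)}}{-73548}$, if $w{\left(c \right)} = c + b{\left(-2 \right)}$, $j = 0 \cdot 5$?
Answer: $\frac{1}{73548} \approx 1.3597 \cdot 10^{-5}$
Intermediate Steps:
$j = 0$
$s{\left(U \right)} = 0$ ($s{\left(U \right)} = \frac{0}{U} = 0$)
$w{\left(c \right)} = -1 + c$ ($w{\left(c \right)} = c - 1 = -1 + c$)
$\frac{w{\left(s{\left(-16 \right)} \right)}}{-73548} = \frac{-1 + 0}{-73548} = \left(-1\right) \left(- \frac{1}{73548}\right) = \frac{1}{73548}$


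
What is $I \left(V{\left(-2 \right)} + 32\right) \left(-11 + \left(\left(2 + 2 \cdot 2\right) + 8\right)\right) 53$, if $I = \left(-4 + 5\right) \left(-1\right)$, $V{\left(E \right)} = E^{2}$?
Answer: $-5724$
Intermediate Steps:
$I = -1$ ($I = 1 \left(-1\right) = -1$)
$I \left(V{\left(-2 \right)} + 32\right) \left(-11 + \left(\left(2 + 2 \cdot 2\right) + 8\right)\right) 53 = - \left(\left(-2\right)^{2} + 32\right) \left(-11 + \left(\left(2 + 2 \cdot 2\right) + 8\right)\right) 53 = - \left(4 + 32\right) \left(-11 + \left(\left(2 + 4\right) + 8\right)\right) 53 = - 36 \left(-11 + \left(6 + 8\right)\right) 53 = - 36 \left(-11 + 14\right) 53 = - 36 \cdot 3 \cdot 53 = \left(-1\right) 108 \cdot 53 = \left(-108\right) 53 = -5724$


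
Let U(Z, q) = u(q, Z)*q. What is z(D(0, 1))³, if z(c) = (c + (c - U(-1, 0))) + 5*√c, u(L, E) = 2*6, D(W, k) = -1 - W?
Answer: 142 - 65*I ≈ 142.0 - 65.0*I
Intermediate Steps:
u(L, E) = 12
U(Z, q) = 12*q
z(c) = 2*c + 5*√c (z(c) = (c + (c - 12*0)) + 5*√c = (c + (c - 1*0)) + 5*√c = (c + (c + 0)) + 5*√c = (c + c) + 5*√c = 2*c + 5*√c)
z(D(0, 1))³ = (2*(-1 - 1*0) + 5*√(-1 - 1*0))³ = (2*(-1 + 0) + 5*√(-1 + 0))³ = (2*(-1) + 5*√(-1))³ = (-2 + 5*I)³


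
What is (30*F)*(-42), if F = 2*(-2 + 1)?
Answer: 2520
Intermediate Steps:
F = -2 (F = 2*(-1) = -2)
(30*F)*(-42) = (30*(-2))*(-42) = -60*(-42) = 2520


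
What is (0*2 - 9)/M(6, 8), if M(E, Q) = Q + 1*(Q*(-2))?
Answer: 9/8 ≈ 1.1250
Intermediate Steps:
M(E, Q) = -Q (M(E, Q) = Q + 1*(-2*Q) = Q - 2*Q = -Q)
(0*2 - 9)/M(6, 8) = (0*2 - 9)/((-1*8)) = (0 - 9)/(-8) = -9*(-⅛) = 9/8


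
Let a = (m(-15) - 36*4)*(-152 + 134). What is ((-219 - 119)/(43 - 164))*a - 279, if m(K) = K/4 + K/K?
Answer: 859068/121 ≈ 7099.7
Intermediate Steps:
m(K) = 1 + K/4 (m(K) = K*(¼) + 1 = K/4 + 1 = 1 + K/4)
a = 5283/2 (a = ((1 + (¼)*(-15)) - 36*4)*(-152 + 134) = ((1 - 15/4) - 144)*(-18) = (-11/4 - 144)*(-18) = -587/4*(-18) = 5283/2 ≈ 2641.5)
((-219 - 119)/(43 - 164))*a - 279 = ((-219 - 119)/(43 - 164))*(5283/2) - 279 = -338/(-121)*(5283/2) - 279 = -338*(-1/121)*(5283/2) - 279 = (338/121)*(5283/2) - 279 = 892827/121 - 279 = 859068/121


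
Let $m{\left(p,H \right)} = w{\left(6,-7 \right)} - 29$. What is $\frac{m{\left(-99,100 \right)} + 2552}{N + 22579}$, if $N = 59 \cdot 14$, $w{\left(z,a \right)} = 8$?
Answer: $\frac{2531}{23405} \approx 0.10814$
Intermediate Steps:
$m{\left(p,H \right)} = -21$ ($m{\left(p,H \right)} = 8 - 29 = -21$)
$N = 826$
$\frac{m{\left(-99,100 \right)} + 2552}{N + 22579} = \frac{-21 + 2552}{826 + 22579} = \frac{2531}{23405}$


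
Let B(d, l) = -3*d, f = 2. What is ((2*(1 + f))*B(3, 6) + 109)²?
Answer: 3025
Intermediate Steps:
((2*(1 + f))*B(3, 6) + 109)² = ((2*(1 + 2))*(-3*3) + 109)² = ((2*3)*(-9) + 109)² = (6*(-9) + 109)² = (-54 + 109)² = 55² = 3025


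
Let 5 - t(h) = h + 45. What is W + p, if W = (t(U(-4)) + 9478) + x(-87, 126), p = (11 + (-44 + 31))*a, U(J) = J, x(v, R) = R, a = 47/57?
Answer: 545282/57 ≈ 9566.3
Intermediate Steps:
a = 47/57 (a = 47*(1/57) = 47/57 ≈ 0.82456)
t(h) = -40 - h (t(h) = 5 - (h + 45) = 5 - (45 + h) = 5 + (-45 - h) = -40 - h)
p = -94/57 (p = (11 + (-44 + 31))*(47/57) = (11 - 13)*(47/57) = -2*47/57 = -94/57 ≈ -1.6491)
W = 9568 (W = ((-40 - 1*(-4)) + 9478) + 126 = ((-40 + 4) + 9478) + 126 = (-36 + 9478) + 126 = 9442 + 126 = 9568)
W + p = 9568 - 94/57 = 545282/57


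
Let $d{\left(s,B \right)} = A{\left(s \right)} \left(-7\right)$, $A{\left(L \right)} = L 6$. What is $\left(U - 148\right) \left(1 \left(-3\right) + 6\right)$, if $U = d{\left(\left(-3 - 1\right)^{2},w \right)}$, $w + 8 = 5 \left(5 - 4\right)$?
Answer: $-2460$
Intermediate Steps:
$A{\left(L \right)} = 6 L$
$w = -3$ ($w = -8 + 5 \left(5 - 4\right) = -8 + 5 \cdot 1 = -8 + 5 = -3$)
$d{\left(s,B \right)} = - 42 s$ ($d{\left(s,B \right)} = 6 s \left(-7\right) = - 42 s$)
$U = -672$ ($U = - 42 \left(-3 - 1\right)^{2} = - 42 \left(-4\right)^{2} = \left(-42\right) 16 = -672$)
$\left(U - 148\right) \left(1 \left(-3\right) + 6\right) = \left(-672 - 148\right) \left(1 \left(-3\right) + 6\right) = - 820 \left(-3 + 6\right) = \left(-820\right) 3 = -2460$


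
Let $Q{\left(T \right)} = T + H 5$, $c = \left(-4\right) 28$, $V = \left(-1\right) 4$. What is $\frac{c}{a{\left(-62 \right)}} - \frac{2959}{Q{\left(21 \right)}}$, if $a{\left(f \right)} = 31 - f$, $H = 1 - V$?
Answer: $- \frac{280339}{4278} \approx -65.53$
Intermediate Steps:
$V = -4$
$c = -112$
$H = 5$ ($H = 1 - -4 = 1 + 4 = 5$)
$Q{\left(T \right)} = 25 + T$ ($Q{\left(T \right)} = T + 5 \cdot 5 = T + 25 = 25 + T$)
$\frac{c}{a{\left(-62 \right)}} - \frac{2959}{Q{\left(21 \right)}} = - \frac{112}{31 - -62} - \frac{2959}{25 + 21} = - \frac{112}{31 + 62} - \frac{2959}{46} = - \frac{112}{93} - \frac{2959}{46} = - \frac{280339}{4278}$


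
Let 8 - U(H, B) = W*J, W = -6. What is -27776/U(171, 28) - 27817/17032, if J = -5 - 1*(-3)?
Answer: 118242391/17032 ≈ 6942.4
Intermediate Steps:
J = -2 (J = -5 + 3 = -2)
U(H, B) = -4 (U(H, B) = 8 - (-6)*(-2) = 8 - 1*12 = 8 - 12 = -4)
-27776/U(171, 28) - 27817/17032 = -27776/(-4) - 27817/17032 = -27776*(-¼) - 27817*1/17032 = 6944 - 27817/17032 = 118242391/17032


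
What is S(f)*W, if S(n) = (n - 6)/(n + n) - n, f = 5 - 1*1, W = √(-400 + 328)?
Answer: -51*I*√2/2 ≈ -36.062*I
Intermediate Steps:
W = 6*I*√2 (W = √(-72) = 6*I*√2 ≈ 8.4853*I)
f = 4 (f = 5 - 1 = 4)
S(n) = -n + (-6 + n)/(2*n) (S(n) = (-6 + n)/((2*n)) - n = (-6 + n)*(1/(2*n)) - n = (-6 + n)/(2*n) - n = -n + (-6 + n)/(2*n))
S(f)*W = (½ - 1*4 - 3/4)*(6*I*√2) = (½ - 4 - 3*¼)*(6*I*√2) = (½ - 4 - ¾)*(6*I*√2) = -51*I*√2/2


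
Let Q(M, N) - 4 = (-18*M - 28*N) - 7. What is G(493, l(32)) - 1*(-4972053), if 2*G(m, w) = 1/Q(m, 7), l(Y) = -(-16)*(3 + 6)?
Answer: 90222873737/18146 ≈ 4.9721e+6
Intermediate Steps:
Q(M, N) = -3 - 28*N - 18*M (Q(M, N) = 4 + ((-18*M - 28*N) - 7) = 4 + ((-28*N - 18*M) - 7) = 4 + (-7 - 28*N - 18*M) = -3 - 28*N - 18*M)
l(Y) = 144 (l(Y) = -(-16)*9 = -4*(-36) = 144)
G(m, w) = 1/(2*(-199 - 18*m)) (G(m, w) = 1/(2*(-3 - 28*7 - 18*m)) = 1/(2*(-3 - 196 - 18*m)) = 1/(2*(-199 - 18*m)))
G(493, l(32)) - 1*(-4972053) = -1/(398 + 36*493) - 1*(-4972053) = -1/(398 + 17748) + 4972053 = -1/18146 + 4972053 = 90222873737/18146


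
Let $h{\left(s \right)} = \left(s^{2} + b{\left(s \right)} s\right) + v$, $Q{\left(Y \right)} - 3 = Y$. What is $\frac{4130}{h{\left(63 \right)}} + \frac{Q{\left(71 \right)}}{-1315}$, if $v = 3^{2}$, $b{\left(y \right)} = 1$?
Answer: $\frac{5131916}{5313915} \approx 0.96575$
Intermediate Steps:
$v = 9$
$Q{\left(Y \right)} = 3 + Y$
$h{\left(s \right)} = 9 + s + s^{2}$ ($h{\left(s \right)} = \left(s^{2} + 1 s\right) + 9 = \left(s^{2} + s\right) + 9 = \left(s + s^{2}\right) + 9 = 9 + s + s^{2}$)
$\frac{4130}{h{\left(63 \right)}} + \frac{Q{\left(71 \right)}}{-1315} = \frac{4130}{9 + 63 + 63^{2}} + \frac{3 + 71}{-1315} = \frac{4130}{9 + 63 + 3969} + 74 \left(- \frac{1}{1315}\right) = \frac{4130}{4041} - \frac{74}{1315} = \frac{5131916}{5313915}$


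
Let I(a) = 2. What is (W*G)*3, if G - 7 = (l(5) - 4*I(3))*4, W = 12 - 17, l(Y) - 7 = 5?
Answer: -345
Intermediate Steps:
l(Y) = 12 (l(Y) = 7 + 5 = 12)
W = -5
G = 23 (G = 7 + (12 - 4*2)*4 = 7 + (12 - 8)*4 = 7 + 4*4 = 7 + 16 = 23)
(W*G)*3 = -5*23*3 = -115*3 = -345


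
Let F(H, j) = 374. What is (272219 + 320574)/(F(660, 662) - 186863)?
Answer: -592793/186489 ≈ -3.1787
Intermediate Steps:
(272219 + 320574)/(F(660, 662) - 186863) = (272219 + 320574)/(374 - 186863) = 592793/(-186489) = 592793*(-1/186489) = -592793/186489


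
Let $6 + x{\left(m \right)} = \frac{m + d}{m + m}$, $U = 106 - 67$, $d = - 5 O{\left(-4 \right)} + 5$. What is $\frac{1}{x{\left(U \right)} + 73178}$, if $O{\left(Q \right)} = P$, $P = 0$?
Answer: $\frac{39}{2853730} \approx 1.3666 \cdot 10^{-5}$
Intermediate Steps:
$O{\left(Q \right)} = 0$
$d = 5$ ($d = \left(-5\right) 0 + 5 = 0 + 5 = 5$)
$U = 39$ ($U = 106 - 67 = 39$)
$x{\left(m \right)} = -6 + \frac{5 + m}{2 m}$ ($x{\left(m \right)} = -6 + \frac{m + 5}{m + m} = -6 + \frac{5 + m}{2 m}$)
$\frac{1}{x{\left(U \right)} + 73178} = \frac{1}{\frac{5 - 429}{2 \cdot 39} + 73178} = \frac{1}{\frac{1}{2} \cdot \frac{1}{39} \left(5 - 429\right) + 73178} = \frac{1}{\frac{1}{2} \cdot \frac{1}{39} \left(-424\right) + 73178} = \frac{1}{- \frac{212}{39} + 73178} = \frac{1}{\frac{2853730}{39}} = \frac{39}{2853730}$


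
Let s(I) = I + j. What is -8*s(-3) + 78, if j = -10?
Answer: 182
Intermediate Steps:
s(I) = -10 + I (s(I) = I - 10 = -10 + I)
-8*s(-3) + 78 = -8*(-10 - 3) + 78 = -8*(-13) + 78 = 104 + 78 = 182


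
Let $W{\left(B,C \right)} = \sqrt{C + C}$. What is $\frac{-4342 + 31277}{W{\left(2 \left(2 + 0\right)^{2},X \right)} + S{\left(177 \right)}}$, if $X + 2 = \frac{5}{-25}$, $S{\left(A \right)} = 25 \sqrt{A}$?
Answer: $\frac{134675}{125 \sqrt{177} + i \sqrt{110}} \approx 80.979 - 0.51071 i$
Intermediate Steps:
$X = - \frac{11}{5}$ ($X = -2 + \frac{5}{-25} = -2 + 5 \left(- \frac{1}{25}\right) = -2 - \frac{1}{5} = - \frac{11}{5} \approx -2.2$)
$W{\left(B,C \right)} = \sqrt{2} \sqrt{C}$ ($W{\left(B,C \right)} = \sqrt{2 C} = \sqrt{2} \sqrt{C}$)
$\frac{-4342 + 31277}{W{\left(2 \left(2 + 0\right)^{2},X \right)} + S{\left(177 \right)}} = \frac{-4342 + 31277}{\sqrt{2} \sqrt{- \frac{11}{5}} + 25 \sqrt{177}} = \frac{26935}{\sqrt{2} \frac{i \sqrt{55}}{5} + 25 \sqrt{177}} = \frac{26935}{\frac{i \sqrt{110}}{5} + 25 \sqrt{177}} = \frac{26935}{25 \sqrt{177} + \frac{i \sqrt{110}}{5}}$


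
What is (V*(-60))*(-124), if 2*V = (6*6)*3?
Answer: 401760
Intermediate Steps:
V = 54 (V = ((6*6)*3)/2 = (36*3)/2 = (½)*108 = 54)
(V*(-60))*(-124) = (54*(-60))*(-124) = -3240*(-124) = 401760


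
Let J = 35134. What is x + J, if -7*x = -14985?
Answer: 260923/7 ≈ 37275.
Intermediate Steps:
x = 14985/7 (x = -⅐*(-14985) = 14985/7 ≈ 2140.7)
x + J = 14985/7 + 35134 = 260923/7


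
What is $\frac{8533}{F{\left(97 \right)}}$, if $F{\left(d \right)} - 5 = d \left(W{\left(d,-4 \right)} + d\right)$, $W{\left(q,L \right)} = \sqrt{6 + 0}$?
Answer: $\frac{13388277}{14761157} - \frac{827701 \sqrt{6}}{88566942} \approx 0.8841$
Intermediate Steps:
$W{\left(q,L \right)} = \sqrt{6}$
$F{\left(d \right)} = 5 + d \left(d + \sqrt{6}\right)$ ($F{\left(d \right)} = 5 + d \left(\sqrt{6} + d\right) = 5 + d \left(d + \sqrt{6}\right)$)
$\frac{8533}{F{\left(97 \right)}} = \frac{8533}{5 + 97^{2} + 97 \sqrt{6}} = \frac{8533}{5 + 9409 + 97 \sqrt{6}} = \frac{8533}{9414 + 97 \sqrt{6}}$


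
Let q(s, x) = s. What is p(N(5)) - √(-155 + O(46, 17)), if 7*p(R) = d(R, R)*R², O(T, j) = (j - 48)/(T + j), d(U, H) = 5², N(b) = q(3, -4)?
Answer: 225/7 - 2*I*√17143/21 ≈ 32.143 - 12.47*I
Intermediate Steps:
N(b) = 3
d(U, H) = 25
O(T, j) = (-48 + j)/(T + j)
p(R) = 25*R²/7 (p(R) = (25*R²)/7 = 25*R²/7)
p(N(5)) - √(-155 + O(46, 17)) = (25/7)*3² - √(-155 + (-48 + 17)/(46 + 17)) = (25/7)*9 - √(-155 - 31/63) = 225/7 - √(-155 + (1/63)*(-31)) = 225/7 - √(-155 - 31/63) = 225/7 - √(-9796/63) = 225/7 - 2*I*√17143/21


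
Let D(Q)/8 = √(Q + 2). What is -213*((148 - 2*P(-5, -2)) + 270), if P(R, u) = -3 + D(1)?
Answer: -90312 + 3408*√3 ≈ -84409.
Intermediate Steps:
D(Q) = 8*√(2 + Q) (D(Q) = 8*√(Q + 2) = 8*√(2 + Q))
P(R, u) = -3 + 8*√3 (P(R, u) = -3 + 8*√(2 + 1) = -3 + 8*√3)
-213*((148 - 2*P(-5, -2)) + 270) = -213*((148 - 2*(-3 + 8*√3)) + 270) = -213*((148 - (-6 + 16*√3)) + 270) = -213*((148 + (6 - 16*√3)) + 270) = -213*((154 - 16*√3) + 270) = -213*(424 - 16*√3) = -90312 + 3408*√3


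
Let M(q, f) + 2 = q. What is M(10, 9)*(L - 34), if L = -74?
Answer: -864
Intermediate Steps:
M(q, f) = -2 + q
M(10, 9)*(L - 34) = (-2 + 10)*(-74 - 34) = 8*(-108) = -864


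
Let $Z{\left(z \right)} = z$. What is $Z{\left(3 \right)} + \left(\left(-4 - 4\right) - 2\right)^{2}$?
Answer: $103$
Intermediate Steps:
$Z{\left(3 \right)} + \left(\left(-4 - 4\right) - 2\right)^{2} = 3 + \left(\left(-4 - 4\right) - 2\right)^{2} = 3 + \left(-8 - 2\right)^{2} = 3 + \left(-10\right)^{2} = 3 + 100 = 103$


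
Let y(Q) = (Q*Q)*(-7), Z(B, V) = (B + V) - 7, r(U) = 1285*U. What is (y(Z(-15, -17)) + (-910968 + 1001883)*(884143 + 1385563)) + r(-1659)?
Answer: 206348178528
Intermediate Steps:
Z(B, V) = -7 + B + V
y(Q) = -7*Q² (y(Q) = Q²*(-7) = -7*Q²)
(y(Z(-15, -17)) + (-910968 + 1001883)*(884143 + 1385563)) + r(-1659) = (-7*(-7 - 15 - 17)² + (-910968 + 1001883)*(884143 + 1385563)) + 1285*(-1659) = (-7*(-39)² + 90915*2269706) - 2131815 = (-7*1521 + 206350320990) - 2131815 = (-10647 + 206350320990) - 2131815 = 206350310343 - 2131815 = 206348178528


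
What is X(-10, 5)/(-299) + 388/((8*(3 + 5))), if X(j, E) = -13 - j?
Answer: 29051/4784 ≈ 6.0725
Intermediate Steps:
X(-10, 5)/(-299) + 388/((8*(3 + 5))) = (-13 - 1*(-10))/(-299) + 388/((8*(3 + 5))) = (-13 + 10)*(-1/299) + 388/((8*8)) = -3*(-1/299) + 388/64 = 3/299 + 388*(1/64) = 3/299 + 97/16 = 29051/4784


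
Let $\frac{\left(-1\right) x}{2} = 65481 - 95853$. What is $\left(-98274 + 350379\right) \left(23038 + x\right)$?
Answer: $21121861110$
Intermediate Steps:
$x = 60744$ ($x = - 2 \left(65481 - 95853\right) = \left(-2\right) \left(-30372\right) = 60744$)
$\left(-98274 + 350379\right) \left(23038 + x\right) = \left(-98274 + 350379\right) \left(23038 + 60744\right) = 252105 \cdot 83782 = 21121861110$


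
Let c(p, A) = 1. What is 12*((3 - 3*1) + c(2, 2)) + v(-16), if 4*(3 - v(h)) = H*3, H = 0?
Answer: 15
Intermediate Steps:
v(h) = 3 (v(h) = 3 - 0*3 = 3 - 1/4*0 = 3 + 0 = 3)
12*((3 - 3*1) + c(2, 2)) + v(-16) = 12*((3 - 3*1) + 1) + 3 = 12*((3 - 3) + 1) + 3 = 12*(0 + 1) + 3 = 12*1 + 3 = 12 + 3 = 15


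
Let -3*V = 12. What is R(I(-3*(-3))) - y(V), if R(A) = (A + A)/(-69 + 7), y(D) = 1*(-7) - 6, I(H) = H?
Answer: 394/31 ≈ 12.710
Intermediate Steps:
V = -4 (V = -⅓*12 = -4)
y(D) = -13 (y(D) = -7 - 6 = -13)
R(A) = -A/31 (R(A) = (2*A)/(-62) = (2*A)*(-1/62) = -A/31)
R(I(-3*(-3))) - y(V) = -(-3)*(-3)/31 - 1*(-13) = -1/31*9 + 13 = -9/31 + 13 = 394/31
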